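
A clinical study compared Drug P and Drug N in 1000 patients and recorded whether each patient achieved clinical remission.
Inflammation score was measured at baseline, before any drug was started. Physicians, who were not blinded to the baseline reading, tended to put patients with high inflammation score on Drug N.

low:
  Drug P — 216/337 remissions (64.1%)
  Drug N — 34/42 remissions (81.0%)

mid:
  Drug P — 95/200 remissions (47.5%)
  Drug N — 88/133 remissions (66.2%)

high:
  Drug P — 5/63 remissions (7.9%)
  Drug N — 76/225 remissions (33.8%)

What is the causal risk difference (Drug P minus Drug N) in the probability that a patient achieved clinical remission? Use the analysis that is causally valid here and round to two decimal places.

-0.20

The inflammation score-specific comparison favours Drug N throughout, but the pooled figures favour Drug P. The question is whether to condition on inflammation score.
The imbalance in inflammation score arose from how patients were allocated, not from anything the drug did; and inflammation score independently affects the outcome. The pooled gap is confounded — condition on inflammation score.
Adjusting over the population distribution of inflammation score: 0.379·(0.641−0.810) + 0.333·(0.475−0.662) + 0.288·(0.079−0.338) = -0.200.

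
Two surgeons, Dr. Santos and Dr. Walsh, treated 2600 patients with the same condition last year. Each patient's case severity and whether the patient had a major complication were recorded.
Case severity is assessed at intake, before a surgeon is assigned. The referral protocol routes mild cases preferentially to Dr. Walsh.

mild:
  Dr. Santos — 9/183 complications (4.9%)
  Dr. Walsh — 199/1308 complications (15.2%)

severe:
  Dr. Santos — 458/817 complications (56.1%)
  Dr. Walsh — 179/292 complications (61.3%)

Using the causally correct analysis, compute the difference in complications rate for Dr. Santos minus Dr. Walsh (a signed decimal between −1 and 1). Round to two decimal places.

Within every case severity level Dr. Santos has the lower rate, yet pooled Dr. Walsh does — Simpson's reversal.
Here case severity is a common cause — it drives both which surgeon a case falls under and the outcome. The crude comparison mixes populations; the stratum-specific rates are the causally relevant ones.
Adjusting over the population distribution of case severity: 0.573·(0.049−0.152) + 0.427·(0.561−0.613) = -0.081.

-0.08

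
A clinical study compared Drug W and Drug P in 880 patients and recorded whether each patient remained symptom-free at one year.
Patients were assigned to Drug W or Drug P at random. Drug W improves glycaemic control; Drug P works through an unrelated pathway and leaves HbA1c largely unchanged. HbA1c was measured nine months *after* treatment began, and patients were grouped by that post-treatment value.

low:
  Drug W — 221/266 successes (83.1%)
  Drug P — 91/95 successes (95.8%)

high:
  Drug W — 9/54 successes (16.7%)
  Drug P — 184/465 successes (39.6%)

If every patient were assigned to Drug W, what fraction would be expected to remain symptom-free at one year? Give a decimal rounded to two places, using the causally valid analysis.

0.72

HbA1c lies on the pathway drug → HbA1c → outcome, so adjusting for it blocks the indirect effect. For the total causal effect of drug, use the unadjusted pooled rates.
So P(outcome | do(Drug W)) is just the pooled rate for Drug W: 230/320 = 0.719.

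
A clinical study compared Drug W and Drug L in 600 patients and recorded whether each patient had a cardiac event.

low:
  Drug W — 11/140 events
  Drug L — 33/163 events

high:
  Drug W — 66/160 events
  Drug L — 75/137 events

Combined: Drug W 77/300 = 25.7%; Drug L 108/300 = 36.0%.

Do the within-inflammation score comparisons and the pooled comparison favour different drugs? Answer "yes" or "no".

no

Within each inflammation score level (low 7.9% vs 20.2%; high 41.2% vs 54.7%), Drug W has the lower rate every time. Pooled: 25.7% vs 36.0% — Drug W has the lower rate overall. They agree.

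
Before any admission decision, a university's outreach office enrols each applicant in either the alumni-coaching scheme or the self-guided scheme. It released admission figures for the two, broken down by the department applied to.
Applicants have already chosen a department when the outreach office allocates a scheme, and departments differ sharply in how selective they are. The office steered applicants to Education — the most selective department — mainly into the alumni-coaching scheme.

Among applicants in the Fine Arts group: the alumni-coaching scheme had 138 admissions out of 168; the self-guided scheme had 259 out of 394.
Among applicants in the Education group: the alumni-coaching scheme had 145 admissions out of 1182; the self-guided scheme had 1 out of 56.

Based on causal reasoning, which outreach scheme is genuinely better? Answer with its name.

the alumni-coaching scheme

Here department is a common cause — it drives both which outreach scheme a case falls under and the outcome. The crude comparison mixes populations; the stratum-specific rates are the causally relevant ones.
Within each level — Fine Arts: 82.1% vs 65.7%; Education: 12.3% vs 1.8% — the alumni-coaching scheme is higher every time.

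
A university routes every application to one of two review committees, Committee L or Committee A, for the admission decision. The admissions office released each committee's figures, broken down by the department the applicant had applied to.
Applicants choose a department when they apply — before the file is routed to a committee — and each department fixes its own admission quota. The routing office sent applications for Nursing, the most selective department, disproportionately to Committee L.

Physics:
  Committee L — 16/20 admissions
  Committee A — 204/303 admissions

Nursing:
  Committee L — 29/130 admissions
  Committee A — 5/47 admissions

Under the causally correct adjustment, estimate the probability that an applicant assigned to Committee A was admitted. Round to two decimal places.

0.47

Department differs across review committees for reasons unrelated to any effect of the review committee itself, and it separately predicts the outcome — a classic confounder. We must compare within department levels.
Standardising Committee A to the population department mix: 0.646·204/303 + 0.354·5/47 = 0.473.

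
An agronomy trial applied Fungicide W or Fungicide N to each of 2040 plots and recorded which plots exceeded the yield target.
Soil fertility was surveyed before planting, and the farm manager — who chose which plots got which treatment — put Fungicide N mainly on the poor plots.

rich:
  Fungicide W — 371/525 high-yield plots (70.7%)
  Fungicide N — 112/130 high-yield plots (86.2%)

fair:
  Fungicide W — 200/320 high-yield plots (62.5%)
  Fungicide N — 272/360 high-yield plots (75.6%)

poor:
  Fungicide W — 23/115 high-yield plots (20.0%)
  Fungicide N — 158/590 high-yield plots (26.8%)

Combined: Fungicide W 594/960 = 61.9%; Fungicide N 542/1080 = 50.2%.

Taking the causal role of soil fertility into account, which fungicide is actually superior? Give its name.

Fungicide N

Fungicide N is higher inside every soil fertility stratum but Fungicide W is higher in aggregate. Whether to stratify depends on how soil fertility relates to the fungicide.
The imbalance in soil fertility arose from how plots were allocated, not from anything the fungicide did; and soil fertility independently affects the outcome. The pooled gap is confounded — condition on soil fertility.
Within each level — rich: 70.7% vs 86.2%; fair: 62.5% vs 75.6%; poor: 20.0% vs 26.8% — Fungicide N is higher every time.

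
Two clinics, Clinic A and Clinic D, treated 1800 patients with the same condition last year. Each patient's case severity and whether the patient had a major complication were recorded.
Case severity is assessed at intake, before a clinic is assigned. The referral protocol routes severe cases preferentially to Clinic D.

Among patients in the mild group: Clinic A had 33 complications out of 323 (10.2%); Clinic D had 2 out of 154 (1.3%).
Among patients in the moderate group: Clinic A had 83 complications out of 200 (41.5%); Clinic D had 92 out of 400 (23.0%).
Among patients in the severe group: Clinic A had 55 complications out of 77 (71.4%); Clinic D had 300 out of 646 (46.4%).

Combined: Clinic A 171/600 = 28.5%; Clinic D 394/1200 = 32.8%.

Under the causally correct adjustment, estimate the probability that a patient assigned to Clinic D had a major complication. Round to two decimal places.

Case severity is set before the clinic has any effect — it is not caused by the clinic — and it independently drives the outcome. That makes it a confounder, so the causal comparison is within case severity levels.
Standardising Clinic D to the population case severity mix: 0.265·2/154 + 0.333·92/400 + 0.402·300/646 = 0.267.

0.27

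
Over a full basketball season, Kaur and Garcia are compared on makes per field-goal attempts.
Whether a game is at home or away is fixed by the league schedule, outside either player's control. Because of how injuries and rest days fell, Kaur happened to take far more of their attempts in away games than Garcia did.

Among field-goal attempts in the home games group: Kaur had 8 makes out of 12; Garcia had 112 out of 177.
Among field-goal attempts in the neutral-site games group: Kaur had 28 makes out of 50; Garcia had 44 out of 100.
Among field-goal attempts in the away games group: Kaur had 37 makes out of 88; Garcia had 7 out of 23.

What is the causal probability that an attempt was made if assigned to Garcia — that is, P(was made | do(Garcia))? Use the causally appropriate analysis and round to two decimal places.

Here game venue is a common cause — it drives both which player a case falls under and the outcome. The crude comparison mixes populations; the stratum-specific rates are the causally relevant ones.
Standardising Garcia to the population game venue mix: 0.420·112/177 + 0.333·44/100 + 0.247·7/23 = 0.488.

0.49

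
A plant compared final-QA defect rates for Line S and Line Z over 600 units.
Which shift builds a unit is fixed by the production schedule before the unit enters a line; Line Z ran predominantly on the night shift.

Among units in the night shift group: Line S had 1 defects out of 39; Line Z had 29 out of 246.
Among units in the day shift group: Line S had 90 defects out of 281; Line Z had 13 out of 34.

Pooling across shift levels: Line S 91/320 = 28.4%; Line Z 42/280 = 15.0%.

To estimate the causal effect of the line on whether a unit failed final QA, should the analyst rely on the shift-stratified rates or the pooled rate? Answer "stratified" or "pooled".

stratified

The stratified and pooled comparisons disagree (Line S wins within each shift; Line Z wins overall), so the answer turns on the causal role of shift.
Nothing the line does changes shift; the imbalance is an allocation artefact. With shift also predicting the outcome, the pooled figure is confounded, and the within-stratum comparison is the causal one.
Within each level — night shift: 2.6% vs 11.8%; day shift: 32.0% vs 38.2% — Line S is lower every time.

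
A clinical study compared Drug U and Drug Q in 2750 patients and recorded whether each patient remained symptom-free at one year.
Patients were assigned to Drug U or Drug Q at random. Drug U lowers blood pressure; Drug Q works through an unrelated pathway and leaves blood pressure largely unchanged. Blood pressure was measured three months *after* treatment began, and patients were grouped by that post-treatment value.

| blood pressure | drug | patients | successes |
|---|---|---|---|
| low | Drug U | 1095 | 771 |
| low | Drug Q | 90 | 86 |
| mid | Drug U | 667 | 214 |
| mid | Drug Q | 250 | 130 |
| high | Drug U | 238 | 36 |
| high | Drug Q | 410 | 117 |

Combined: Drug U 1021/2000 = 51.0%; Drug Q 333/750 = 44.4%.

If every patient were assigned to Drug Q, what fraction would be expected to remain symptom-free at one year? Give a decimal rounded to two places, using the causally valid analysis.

0.44

The distribution of blood pressure is itself part of what the drug does — it is an intermediate outcome. Holding it fixed would remove that part of the effect; the total effect is the pooled difference.
So P(outcome | do(Drug Q)) is just the pooled rate for Drug Q: 333/750 = 0.444.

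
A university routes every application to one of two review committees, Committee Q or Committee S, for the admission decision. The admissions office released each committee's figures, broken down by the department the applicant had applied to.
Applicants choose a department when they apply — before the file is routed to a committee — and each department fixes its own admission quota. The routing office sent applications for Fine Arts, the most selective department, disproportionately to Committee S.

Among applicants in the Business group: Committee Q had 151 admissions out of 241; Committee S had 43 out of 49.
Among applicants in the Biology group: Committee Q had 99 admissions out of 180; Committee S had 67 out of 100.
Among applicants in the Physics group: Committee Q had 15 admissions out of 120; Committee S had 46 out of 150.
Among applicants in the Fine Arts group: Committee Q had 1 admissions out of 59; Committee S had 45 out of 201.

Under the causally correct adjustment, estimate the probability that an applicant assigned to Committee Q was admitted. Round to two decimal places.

0.34

Since department is a pre-existing factor (not a product of the review committee) and it affects the outcome on its own, it is a confounder. The stratified rates, not the pooled rate, identify the causal effect.
Standardising Committee Q to the population department mix: 0.264·151/241 + 0.255·99/180 + 0.245·15/120 + 0.236·1/59 = 0.340.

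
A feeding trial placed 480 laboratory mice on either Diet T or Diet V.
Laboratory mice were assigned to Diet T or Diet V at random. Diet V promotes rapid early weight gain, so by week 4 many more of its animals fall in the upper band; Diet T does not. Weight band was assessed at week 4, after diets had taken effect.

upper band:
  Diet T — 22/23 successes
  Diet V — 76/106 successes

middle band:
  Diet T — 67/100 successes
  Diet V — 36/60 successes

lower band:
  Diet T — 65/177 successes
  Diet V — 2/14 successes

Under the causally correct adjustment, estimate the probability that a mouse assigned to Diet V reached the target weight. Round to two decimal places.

Week-4 weight band lies on the pathway diet → week-4 weight band → outcome, so adjusting for it blocks the indirect effect. For the total causal effect of diet, use the unadjusted pooled rates.
So P(outcome | do(Diet V)) is just the pooled rate for Diet V: 114/180 = 0.633.

0.63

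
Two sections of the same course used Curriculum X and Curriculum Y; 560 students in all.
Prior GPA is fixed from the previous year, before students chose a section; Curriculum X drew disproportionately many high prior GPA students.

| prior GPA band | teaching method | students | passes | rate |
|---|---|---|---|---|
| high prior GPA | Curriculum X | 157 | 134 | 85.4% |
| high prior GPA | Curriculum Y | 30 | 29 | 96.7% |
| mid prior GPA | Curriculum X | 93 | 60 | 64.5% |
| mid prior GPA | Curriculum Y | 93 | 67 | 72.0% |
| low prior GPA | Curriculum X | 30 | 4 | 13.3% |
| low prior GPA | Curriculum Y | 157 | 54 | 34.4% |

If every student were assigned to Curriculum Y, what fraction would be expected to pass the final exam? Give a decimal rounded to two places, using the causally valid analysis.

Here prior GPA band is a common cause — it drives both which teaching method a case falls under and the outcome. The crude comparison mixes populations; the stratum-specific rates are the causally relevant ones.
Standardising Curriculum Y to the population prior GPA band mix: 0.334·29/30 + 0.332·67/93 + 0.334·54/157 = 0.677.

0.68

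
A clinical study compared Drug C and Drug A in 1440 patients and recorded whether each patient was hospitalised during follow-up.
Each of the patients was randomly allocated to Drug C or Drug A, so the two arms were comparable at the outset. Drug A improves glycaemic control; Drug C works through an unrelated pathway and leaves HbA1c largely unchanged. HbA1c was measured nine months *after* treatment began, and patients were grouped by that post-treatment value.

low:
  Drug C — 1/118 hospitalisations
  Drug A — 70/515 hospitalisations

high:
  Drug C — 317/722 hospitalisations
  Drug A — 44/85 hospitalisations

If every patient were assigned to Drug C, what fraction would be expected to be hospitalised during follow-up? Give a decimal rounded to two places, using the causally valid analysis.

0.38

Drug C is lower inside every HbA1c stratum but Drug A is lower in aggregate. Whether to stratify depends on how HbA1c relates to the drug.
HbA1c here is a post-treatment variable shaped by the drug; conditioning on it would introduce bias rather than remove it. The overall comparison is the causal one.
So P(outcome | do(Drug C)) is just the pooled rate for Drug C: 318/840 = 0.379.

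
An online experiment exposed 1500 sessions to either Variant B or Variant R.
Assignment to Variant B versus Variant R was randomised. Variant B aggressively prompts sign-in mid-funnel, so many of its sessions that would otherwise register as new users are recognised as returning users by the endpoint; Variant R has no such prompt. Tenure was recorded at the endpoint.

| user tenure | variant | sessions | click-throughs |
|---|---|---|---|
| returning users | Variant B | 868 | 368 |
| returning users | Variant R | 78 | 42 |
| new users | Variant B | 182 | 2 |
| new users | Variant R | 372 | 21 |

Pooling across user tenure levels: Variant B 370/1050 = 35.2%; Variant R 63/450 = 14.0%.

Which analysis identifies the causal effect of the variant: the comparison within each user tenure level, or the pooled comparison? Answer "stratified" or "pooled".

Within every user tenure level Variant R has the higher rate, yet pooled Variant B does — Simpson's reversal.
Stratifying would compare variants among sessions the variants themselves sorted into user tenure groups — a form of selection on an intermediate. The unconditioned pooled rates give the total causal effect.
Pooled: Variant B 35.2% vs Variant R 14.0%; Variant B is higher overall.

pooled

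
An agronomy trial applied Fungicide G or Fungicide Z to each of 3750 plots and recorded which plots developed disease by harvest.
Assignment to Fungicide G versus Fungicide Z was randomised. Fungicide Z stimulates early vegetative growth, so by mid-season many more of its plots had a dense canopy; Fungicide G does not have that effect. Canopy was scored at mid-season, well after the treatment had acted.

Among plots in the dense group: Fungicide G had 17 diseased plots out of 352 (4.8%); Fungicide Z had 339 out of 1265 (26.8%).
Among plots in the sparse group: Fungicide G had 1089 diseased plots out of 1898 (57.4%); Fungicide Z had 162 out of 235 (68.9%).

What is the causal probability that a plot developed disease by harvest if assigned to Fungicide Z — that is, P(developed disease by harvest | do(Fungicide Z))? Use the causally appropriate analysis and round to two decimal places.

0.33

Because the fungicide influences mid-season canopy, mid-season canopy is a post-treatment mediator, not a confounder. Stratifying on it would bias the estimate; the causal effect is the crude pooled difference.
So P(outcome | do(Fungicide Z)) is just the pooled rate for Fungicide Z: 501/1500 = 0.334.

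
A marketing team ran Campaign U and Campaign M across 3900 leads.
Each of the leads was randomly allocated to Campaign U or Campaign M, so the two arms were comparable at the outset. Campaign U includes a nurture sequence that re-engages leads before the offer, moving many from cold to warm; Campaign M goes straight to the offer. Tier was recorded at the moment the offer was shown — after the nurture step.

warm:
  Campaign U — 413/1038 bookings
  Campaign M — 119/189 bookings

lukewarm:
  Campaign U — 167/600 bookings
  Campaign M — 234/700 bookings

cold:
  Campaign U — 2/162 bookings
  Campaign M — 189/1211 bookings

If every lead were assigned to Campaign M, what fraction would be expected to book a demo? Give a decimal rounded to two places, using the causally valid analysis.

Within every engagement tier level Campaign M has the higher rate, yet pooled Campaign U does — Simpson's reversal.
The distribution of engagement tier is itself part of what the campaign does — it is an intermediate outcome. Holding it fixed would remove that part of the effect; the total effect is the pooled difference.
So P(outcome | do(Campaign M)) is just the pooled rate for Campaign M: 542/2100 = 0.258.

0.26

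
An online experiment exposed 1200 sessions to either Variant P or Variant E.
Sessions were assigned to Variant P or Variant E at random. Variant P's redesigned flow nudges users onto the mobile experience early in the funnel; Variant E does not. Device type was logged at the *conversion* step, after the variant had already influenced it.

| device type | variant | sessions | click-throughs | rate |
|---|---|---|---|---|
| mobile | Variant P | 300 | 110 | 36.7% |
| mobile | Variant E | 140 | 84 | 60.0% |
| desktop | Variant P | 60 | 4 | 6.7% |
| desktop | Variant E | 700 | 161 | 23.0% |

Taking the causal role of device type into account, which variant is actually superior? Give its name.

Device type lies on the pathway variant → device type → outcome, so adjusting for it blocks the indirect effect. For the total causal effect of variant, use the unadjusted pooled rates.
Pooled: Variant P 31.7% vs Variant E 29.2%; Variant P is higher overall.

Variant P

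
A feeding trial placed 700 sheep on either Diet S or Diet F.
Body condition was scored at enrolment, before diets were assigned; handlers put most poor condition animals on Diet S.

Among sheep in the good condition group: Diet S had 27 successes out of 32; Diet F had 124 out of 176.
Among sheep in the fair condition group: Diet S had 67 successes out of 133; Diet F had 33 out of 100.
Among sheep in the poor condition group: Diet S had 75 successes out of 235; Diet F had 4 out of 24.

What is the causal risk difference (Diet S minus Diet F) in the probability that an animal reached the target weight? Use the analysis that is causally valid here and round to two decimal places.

+0.16

Starting body condition satisfies the back-door criterion: it is not a descendant of the diet, and it blocks the spurious path from diet to outcome. Adjusting for it (i.e., using the within-starting body condition rates) gives the causal effect.
Adjusting over the population distribution of starting body condition: 0.297·(0.844−0.705) + 0.333·(0.504−0.330) + 0.370·(0.319−0.167) = +0.156.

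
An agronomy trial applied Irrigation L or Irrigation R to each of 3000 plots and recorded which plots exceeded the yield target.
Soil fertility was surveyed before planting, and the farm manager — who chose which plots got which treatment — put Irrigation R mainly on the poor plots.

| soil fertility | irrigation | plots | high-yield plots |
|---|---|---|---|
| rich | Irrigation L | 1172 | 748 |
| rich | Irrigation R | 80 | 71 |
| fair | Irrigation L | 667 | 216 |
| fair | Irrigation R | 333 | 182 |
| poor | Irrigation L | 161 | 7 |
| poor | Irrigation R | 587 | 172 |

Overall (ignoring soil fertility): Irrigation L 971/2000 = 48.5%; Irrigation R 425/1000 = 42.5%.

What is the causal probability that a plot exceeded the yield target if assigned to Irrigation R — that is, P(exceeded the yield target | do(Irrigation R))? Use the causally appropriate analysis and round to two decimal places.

0.63

Irrigation R is higher inside every soil fertility stratum but Irrigation L is higher in aggregate. Whether to stratify depends on how soil fertility relates to the irrigation.
Here soil fertility is a common cause — it drives both which irrigation a case falls under and the outcome. The crude comparison mixes populations; the stratum-specific rates are the causally relevant ones.
Standardising Irrigation R to the population soil fertility mix: 0.417·71/80 + 0.333·182/333 + 0.249·172/587 = 0.626.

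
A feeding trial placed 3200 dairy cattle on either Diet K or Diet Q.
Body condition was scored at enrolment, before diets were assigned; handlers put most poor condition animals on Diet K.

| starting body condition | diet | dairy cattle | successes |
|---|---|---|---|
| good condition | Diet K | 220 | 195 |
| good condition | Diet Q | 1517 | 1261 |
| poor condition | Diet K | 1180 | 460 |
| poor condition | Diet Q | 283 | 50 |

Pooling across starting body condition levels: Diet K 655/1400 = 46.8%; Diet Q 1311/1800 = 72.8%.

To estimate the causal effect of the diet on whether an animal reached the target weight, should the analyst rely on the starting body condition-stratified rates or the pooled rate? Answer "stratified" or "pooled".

stratified

Starting body condition differs across diets for reasons unrelated to any effect of the diet itself, and it separately predicts the outcome — a classic confounder. We must compare within starting body condition levels.
Within each level — good condition: 88.6% vs 83.1%; poor condition: 39.0% vs 17.7% — Diet K is higher every time.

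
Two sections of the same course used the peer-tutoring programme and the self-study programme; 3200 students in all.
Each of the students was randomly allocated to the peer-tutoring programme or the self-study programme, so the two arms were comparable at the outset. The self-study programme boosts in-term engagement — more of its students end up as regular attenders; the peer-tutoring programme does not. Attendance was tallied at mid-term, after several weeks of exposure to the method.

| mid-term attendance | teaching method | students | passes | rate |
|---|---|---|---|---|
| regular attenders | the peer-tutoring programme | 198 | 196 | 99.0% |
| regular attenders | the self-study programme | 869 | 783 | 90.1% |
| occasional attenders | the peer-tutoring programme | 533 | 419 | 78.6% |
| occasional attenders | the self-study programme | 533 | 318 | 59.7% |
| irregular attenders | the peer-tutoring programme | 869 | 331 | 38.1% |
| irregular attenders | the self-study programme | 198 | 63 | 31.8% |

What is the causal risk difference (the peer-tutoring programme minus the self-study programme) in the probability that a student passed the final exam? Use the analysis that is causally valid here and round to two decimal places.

-0.14

The stratified and pooled comparisons disagree (the peer-tutoring programme wins within each mid-term attendance; the self-study programme wins overall), so the answer turns on the causal role of mid-term attendance.
Because the teaching method influences mid-term attendance, mid-term attendance is a post-treatment mediator, not a confounder. Stratifying on it would bias the estimate; the causal effect is the crude pooled difference.
The causal difference is the pooled difference: 0.591 − 0.728 = -0.136.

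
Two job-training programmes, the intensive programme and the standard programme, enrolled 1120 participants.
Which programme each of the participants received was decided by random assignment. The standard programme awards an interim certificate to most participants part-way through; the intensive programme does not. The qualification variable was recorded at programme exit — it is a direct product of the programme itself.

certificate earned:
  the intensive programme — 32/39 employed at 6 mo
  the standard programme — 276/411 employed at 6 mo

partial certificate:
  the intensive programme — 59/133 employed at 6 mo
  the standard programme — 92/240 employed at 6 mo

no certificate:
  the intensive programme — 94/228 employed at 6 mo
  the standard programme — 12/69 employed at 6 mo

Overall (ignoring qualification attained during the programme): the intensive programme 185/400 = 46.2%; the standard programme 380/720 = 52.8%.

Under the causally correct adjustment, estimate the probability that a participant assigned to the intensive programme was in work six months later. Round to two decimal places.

Qualification attained during the programme lies on the pathway programme → qualification attained during the programme → outcome, so adjusting for it blocks the indirect effect. For the total causal effect of programme, use the unadjusted pooled rates.
So P(outcome | do(the intensive programme)) is just the pooled rate for the intensive programme: 185/400 = 0.463.

0.46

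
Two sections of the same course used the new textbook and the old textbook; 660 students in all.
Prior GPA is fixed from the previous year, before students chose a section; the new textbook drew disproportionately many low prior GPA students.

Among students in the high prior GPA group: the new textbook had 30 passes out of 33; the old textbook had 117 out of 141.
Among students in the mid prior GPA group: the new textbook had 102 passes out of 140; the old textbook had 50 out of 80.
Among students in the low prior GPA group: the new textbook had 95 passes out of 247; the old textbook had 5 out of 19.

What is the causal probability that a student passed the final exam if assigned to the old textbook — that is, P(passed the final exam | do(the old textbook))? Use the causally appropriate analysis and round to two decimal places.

Here prior GPA band is a common cause — it drives both which teaching method a case falls under and the outcome. The crude comparison mixes populations; the stratum-specific rates are the causally relevant ones.
Standardising the old textbook to the population prior GPA band mix: 0.264·117/141 + 0.333·50/80 + 0.403·5/19 = 0.533.

0.53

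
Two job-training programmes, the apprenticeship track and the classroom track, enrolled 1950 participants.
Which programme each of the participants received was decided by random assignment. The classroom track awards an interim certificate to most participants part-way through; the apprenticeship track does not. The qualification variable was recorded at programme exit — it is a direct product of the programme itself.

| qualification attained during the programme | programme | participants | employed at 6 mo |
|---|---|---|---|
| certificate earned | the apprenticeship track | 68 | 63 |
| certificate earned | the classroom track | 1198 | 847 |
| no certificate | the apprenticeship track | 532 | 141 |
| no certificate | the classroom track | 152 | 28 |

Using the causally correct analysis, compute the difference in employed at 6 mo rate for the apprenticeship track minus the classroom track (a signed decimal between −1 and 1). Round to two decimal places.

-0.31

The qualification attained during the programme-specific comparison favours the apprenticeship track throughout, but the pooled figures favour the classroom track. The question is whether to condition on qualification attained during the programme.
Qualification attained during the programme here is a post-treatment variable shaped by the programme; conditioning on it would introduce bias rather than remove it. The overall comparison is the causal one.
The causal difference is the pooled difference: 0.340 − 0.648 = -0.308.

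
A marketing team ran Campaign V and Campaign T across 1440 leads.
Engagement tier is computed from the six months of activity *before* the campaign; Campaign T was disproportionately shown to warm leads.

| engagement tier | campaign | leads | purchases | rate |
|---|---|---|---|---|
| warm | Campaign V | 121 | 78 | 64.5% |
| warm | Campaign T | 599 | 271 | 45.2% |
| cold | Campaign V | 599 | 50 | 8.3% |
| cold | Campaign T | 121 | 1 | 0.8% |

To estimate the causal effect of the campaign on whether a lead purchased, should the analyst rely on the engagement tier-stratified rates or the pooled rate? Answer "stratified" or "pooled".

Engagement tier satisfies the back-door criterion: it is not a descendant of the campaign, and it blocks the spurious path from campaign to outcome. Adjusting for it (i.e., using the within-engagement tier rates) gives the causal effect.
Within each level — warm: 64.5% vs 45.2%; cold: 8.3% vs 0.8% — Campaign V is higher every time.

stratified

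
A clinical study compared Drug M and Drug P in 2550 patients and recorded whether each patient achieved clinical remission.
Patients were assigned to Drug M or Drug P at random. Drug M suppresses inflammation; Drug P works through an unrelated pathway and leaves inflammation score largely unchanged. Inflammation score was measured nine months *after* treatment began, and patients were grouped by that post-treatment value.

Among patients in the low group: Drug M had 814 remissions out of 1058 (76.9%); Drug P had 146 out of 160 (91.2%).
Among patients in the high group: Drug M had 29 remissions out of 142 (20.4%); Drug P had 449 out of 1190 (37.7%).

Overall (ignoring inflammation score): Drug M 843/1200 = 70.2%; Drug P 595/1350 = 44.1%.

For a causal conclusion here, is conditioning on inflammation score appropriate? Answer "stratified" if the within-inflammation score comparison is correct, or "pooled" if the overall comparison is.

pooled

The inflammation score-specific comparison favours Drug P throughout, but the pooled figures favour Drug M. The question is whether to condition on inflammation score.
Inflammation score lies on the pathway drug → inflammation score → outcome, so adjusting for it blocks the indirect effect. For the total causal effect of drug, use the unadjusted pooled rates.
Pooled: Drug M 70.2% vs Drug P 44.1%; Drug M is higher overall.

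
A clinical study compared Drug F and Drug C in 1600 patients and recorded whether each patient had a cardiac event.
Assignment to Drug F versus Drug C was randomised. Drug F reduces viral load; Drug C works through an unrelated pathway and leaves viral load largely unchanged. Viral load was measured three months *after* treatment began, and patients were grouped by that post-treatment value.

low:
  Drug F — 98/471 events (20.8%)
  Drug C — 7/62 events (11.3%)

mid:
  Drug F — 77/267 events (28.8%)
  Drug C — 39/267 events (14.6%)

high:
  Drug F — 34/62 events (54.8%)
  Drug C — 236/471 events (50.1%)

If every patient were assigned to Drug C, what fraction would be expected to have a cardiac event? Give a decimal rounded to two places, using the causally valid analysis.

0.35

Drug C is lower inside every viral load stratum but Drug F is lower in aggregate. Whether to stratify depends on how viral load relates to the drug.
Stratifying would compare drugs among patients the drugs themselves sorted into viral load groups — a form of selection on an intermediate. The unconditioned pooled rates give the total causal effect.
So P(outcome | do(Drug C)) is just the pooled rate for Drug C: 282/800 = 0.352.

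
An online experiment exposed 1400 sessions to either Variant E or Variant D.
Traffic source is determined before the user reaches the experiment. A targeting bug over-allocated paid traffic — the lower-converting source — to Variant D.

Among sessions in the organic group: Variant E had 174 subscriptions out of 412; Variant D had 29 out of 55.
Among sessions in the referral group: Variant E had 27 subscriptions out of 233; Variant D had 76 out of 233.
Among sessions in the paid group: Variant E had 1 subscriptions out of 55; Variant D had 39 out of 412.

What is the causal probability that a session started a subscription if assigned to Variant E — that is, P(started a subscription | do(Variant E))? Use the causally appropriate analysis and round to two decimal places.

0.19

The traffic source-specific comparison favours Variant D throughout, but the pooled figures favour Variant E. The question is whether to condition on traffic source.
Traffic source is set before the variant has any effect — it is not caused by the variant — and it independently drives the outcome. That makes it a confounder, so the causal comparison is within traffic source levels.
Standardising Variant E to the population traffic source mix: 0.334·174/412 + 0.333·27/233 + 0.334·1/55 = 0.186.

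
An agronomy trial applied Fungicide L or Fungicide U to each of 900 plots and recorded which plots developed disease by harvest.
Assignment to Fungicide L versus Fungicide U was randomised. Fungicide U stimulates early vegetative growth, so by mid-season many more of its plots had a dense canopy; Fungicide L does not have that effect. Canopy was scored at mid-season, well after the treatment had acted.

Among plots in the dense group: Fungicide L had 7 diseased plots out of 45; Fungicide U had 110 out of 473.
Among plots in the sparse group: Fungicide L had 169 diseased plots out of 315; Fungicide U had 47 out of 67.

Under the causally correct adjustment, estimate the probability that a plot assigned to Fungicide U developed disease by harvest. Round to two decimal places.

Because the fungicide influences mid-season canopy, mid-season canopy is a post-treatment mediator, not a confounder. Stratifying on it would bias the estimate; the causal effect is the crude pooled difference.
So P(outcome | do(Fungicide U)) is just the pooled rate for Fungicide U: 157/540 = 0.291.

0.29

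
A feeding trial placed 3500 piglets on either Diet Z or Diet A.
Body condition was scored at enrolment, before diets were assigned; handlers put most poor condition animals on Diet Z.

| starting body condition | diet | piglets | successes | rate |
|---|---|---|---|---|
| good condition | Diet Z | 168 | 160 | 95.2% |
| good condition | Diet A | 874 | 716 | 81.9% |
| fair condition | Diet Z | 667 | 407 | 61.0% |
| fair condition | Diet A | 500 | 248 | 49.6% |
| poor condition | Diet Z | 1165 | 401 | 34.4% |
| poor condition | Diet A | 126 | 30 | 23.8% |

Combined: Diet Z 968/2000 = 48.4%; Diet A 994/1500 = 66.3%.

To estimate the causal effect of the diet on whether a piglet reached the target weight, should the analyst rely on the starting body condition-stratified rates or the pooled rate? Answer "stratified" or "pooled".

The starting body condition-specific comparison favours Diet Z throughout, but the pooled figures favour Diet A. The question is whether to condition on starting body condition.
Here starting body condition is a common cause — it drives both which diet a case falls under and the outcome. The crude comparison mixes populations; the stratum-specific rates are the causally relevant ones.
Within each level — good condition: 95.2% vs 81.9%; fair condition: 61.0% vs 49.6%; poor condition: 34.4% vs 23.8% — Diet Z is higher every time.

stratified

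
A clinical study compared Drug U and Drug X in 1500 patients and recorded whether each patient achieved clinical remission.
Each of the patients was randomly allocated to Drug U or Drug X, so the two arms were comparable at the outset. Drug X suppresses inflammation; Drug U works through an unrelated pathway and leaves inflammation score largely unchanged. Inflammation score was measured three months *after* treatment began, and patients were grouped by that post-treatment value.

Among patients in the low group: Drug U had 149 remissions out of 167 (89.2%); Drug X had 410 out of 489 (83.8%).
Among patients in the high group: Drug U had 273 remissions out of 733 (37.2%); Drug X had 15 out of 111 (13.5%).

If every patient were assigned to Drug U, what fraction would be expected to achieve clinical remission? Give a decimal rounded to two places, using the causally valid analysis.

Inflammation score lies on the pathway drug → inflammation score → outcome, so adjusting for it blocks the indirect effect. For the total causal effect of drug, use the unadjusted pooled rates.
So P(outcome | do(Drug U)) is just the pooled rate for Drug U: 422/900 = 0.469.

0.47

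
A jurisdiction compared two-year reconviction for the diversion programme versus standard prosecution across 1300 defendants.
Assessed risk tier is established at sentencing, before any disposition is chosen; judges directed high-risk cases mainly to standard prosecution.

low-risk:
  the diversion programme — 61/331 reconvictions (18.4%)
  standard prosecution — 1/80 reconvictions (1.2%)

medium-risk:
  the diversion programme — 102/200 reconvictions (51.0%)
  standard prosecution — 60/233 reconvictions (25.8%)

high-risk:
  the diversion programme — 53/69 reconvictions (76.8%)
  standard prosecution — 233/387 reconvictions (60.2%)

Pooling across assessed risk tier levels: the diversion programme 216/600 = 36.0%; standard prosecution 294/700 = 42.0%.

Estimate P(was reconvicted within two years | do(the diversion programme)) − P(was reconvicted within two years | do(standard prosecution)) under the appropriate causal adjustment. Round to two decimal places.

+0.20

Within every assessed risk tier level standard prosecution has the lower rate, yet pooled the diversion programme does — Simpson's reversal.
Assessed risk tier differs across dispositions for reasons unrelated to any effect of the disposition itself, and it separately predicts the outcome — a classic confounder. We must compare within assessed risk tier levels.
Adjusting over the population distribution of assessed risk tier: 0.316·(0.184−0.013) + 0.333·(0.510−0.258) + 0.351·(0.768−0.602) = +0.197.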